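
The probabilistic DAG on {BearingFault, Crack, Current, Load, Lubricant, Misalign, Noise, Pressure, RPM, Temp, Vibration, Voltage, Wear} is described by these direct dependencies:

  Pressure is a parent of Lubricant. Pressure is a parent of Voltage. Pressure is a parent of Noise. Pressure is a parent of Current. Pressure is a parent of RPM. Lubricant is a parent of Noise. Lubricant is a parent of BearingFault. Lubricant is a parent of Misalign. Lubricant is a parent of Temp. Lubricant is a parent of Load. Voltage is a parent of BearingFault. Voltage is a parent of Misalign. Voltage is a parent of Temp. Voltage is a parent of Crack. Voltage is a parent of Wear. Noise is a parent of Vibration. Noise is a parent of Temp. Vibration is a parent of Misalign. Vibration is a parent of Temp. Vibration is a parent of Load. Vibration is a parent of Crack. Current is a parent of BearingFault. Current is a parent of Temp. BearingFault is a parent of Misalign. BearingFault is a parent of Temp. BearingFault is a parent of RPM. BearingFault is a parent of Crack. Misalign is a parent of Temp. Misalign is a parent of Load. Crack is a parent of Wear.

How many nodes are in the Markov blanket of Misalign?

By definition, MB(Misalign) is built from Misalign's parents, Misalign's children, and the co-parents of Misalign.
Misalign has children Load, Temp.
Parents of Misalign: BearingFault, Lubricant, Vibration, Voltage.
For each child, the remaining parents (spouses of Misalign):
  Temp: BearingFault, Current, Lubricant, Noise, Vibration, Voltage
  Load: Lubricant, Vibration
MB(Misalign) = {BearingFault, Current, Load, Lubricant, Noise, Temp, Vibration, Voltage}, which has 8 nodes.

8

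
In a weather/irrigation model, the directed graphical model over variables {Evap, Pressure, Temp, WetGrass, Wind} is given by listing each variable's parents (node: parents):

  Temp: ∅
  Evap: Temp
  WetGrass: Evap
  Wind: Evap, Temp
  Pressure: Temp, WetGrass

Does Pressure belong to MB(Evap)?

No

Pa(Evap) = {Temp}.
Children of Evap: WetGrass, Wind.
For each child, the remaining parents (spouses of Evap):
  WetGrass has no other parent.
  Wind's other parent is Temp.
MB(Evap) = {Temp, WetGrass, Wind}; Pressure is not in this set.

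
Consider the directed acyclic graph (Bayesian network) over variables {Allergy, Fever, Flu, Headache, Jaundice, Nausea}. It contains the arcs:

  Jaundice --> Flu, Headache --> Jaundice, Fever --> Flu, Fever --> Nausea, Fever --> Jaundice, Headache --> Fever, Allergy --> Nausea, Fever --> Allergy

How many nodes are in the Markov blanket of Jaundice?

3

Jaundice has parents Fever, Headache.
Children of Jaundice: Flu.
Parents of each child, excluding Jaundice:
  Flu also has parent Fever.
MB(Jaundice) = {Fever, Flu, Headache}, which has 3 nodes.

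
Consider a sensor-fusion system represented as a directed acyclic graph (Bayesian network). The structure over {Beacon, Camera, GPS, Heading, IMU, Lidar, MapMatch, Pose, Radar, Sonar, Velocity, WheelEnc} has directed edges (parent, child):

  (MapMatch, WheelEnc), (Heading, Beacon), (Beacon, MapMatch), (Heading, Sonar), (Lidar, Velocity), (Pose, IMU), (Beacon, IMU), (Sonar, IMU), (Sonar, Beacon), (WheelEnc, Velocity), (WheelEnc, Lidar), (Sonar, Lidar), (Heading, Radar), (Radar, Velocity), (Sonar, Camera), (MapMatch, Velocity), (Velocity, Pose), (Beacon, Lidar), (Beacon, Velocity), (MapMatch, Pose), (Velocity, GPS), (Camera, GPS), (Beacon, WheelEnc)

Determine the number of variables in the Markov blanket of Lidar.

6

Parents of Lidar: Beacon, Sonar, WheelEnc.
Lidar's children: Velocity.
Other parents of Lidar's children:
  Velocity: Beacon, MapMatch, Radar, WheelEnc
MB(Lidar) = {Beacon, MapMatch, Radar, Sonar, Velocity, WheelEnc}, which has 6 nodes.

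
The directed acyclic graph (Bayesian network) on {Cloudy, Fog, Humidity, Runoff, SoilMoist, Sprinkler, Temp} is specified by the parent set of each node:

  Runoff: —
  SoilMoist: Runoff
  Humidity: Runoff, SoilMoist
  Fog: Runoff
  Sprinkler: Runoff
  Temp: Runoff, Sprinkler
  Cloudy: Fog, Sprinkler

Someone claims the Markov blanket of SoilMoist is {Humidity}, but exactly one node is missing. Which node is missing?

Runoff

SoilMoist has parent Runoff.
Ch(SoilMoist) = {Humidity}.
Co-parents of SoilMoist (other parents of its children):
  Humidity's other parent is Runoff.
MB(SoilMoist) = {Humidity, Runoff}.
Comparing with the claimed set, Runoff is missing.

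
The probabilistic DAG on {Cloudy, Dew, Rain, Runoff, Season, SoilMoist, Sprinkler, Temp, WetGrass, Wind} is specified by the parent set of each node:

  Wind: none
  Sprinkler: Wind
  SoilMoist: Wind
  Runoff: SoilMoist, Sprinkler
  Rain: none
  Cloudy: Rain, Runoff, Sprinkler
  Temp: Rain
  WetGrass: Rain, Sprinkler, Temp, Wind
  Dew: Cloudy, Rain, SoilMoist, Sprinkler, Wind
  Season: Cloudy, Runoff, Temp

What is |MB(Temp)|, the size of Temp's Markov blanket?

The Markov blanket of a node is its parents, its children, and the other parents of its children.
Parents of Temp: Rain.
Temp has children Season, WetGrass.
For each child, the remaining parents (spouses of Temp):
  WetGrass also has parents Rain, Sprinkler, Wind.
  parents(Season) \ {Temp} = {Cloudy, Runoff}.
MB(Temp) = {Cloudy, Rain, Runoff, Season, Sprinkler, WetGrass, Wind}, which has 7 nodes.

7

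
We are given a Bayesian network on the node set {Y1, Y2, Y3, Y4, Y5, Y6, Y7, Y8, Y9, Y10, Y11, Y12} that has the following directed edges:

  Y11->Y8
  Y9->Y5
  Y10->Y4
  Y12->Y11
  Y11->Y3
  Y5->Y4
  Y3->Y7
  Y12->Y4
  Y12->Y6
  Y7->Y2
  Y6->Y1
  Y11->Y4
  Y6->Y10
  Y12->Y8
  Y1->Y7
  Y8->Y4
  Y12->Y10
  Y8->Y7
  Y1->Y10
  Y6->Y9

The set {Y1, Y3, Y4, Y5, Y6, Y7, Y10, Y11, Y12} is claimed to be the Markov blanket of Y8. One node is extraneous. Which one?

The Markov blanket of a node is its parents, its children, and the other parents of its children.
Children of Y8: Y4, Y7.
Parents of Y8: Y11, Y12.
For each child, the remaining parents (spouses of Y8):
  Y7's other parents are Y1, Y3.
  parents(Y4) \ {Y8} = {Y5, Y10, Y11, Y12}.
MB(Y8) = {Y1, Y3, Y4, Y5, Y7, Y10, Y11, Y12}.
Y6 is neither a parent, child, nor co-parent of Y8, so it does not belong.

Y6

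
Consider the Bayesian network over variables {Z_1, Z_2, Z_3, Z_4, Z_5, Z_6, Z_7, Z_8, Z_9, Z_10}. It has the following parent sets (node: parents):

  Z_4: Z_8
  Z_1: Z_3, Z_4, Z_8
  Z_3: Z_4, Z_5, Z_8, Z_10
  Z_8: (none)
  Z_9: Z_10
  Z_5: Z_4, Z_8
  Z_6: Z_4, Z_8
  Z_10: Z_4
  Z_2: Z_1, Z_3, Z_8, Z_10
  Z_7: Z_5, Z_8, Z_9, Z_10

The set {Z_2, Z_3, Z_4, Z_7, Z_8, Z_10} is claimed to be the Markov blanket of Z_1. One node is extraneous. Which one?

Z_7

The Markov blanket of a node is its parents, its children, and the other parents of its children.
Z_1 has child Z_2.
Pa(Z_1) = {Z_3, Z_4, Z_8}.
Other parents of Z_1's children:
  Z_2: Z_3, Z_8, Z_10
MB(Z_1) = {Z_2, Z_3, Z_4, Z_8, Z_10}.
Z_7 is neither a parent, child, nor co-parent of Z_1, so it does not belong.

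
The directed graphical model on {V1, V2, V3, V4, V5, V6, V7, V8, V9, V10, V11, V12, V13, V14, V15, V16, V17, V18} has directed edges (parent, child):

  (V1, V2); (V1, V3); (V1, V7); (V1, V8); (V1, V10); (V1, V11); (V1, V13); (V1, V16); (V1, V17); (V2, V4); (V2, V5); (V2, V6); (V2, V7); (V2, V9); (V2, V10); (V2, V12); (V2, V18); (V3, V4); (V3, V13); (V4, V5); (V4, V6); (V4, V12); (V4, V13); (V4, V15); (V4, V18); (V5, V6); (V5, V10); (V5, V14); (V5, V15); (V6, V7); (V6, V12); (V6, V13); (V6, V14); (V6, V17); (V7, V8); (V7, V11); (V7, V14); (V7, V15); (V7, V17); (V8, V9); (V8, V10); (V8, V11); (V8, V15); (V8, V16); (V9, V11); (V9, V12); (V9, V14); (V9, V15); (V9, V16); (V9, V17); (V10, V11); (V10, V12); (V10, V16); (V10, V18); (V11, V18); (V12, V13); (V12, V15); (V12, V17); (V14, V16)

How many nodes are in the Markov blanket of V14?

8

The Markov blanket of a node is its parents, its children, and the other parents of its children.
Parents of V14: V5, V6, V7, V9.
Children of V14: V16.
Parents of each child, excluding V14:
  V16: V1, V8, V9, V10
MB(V14) = {V1, V5, V6, V7, V8, V9, V10, V16}, which has 8 nodes.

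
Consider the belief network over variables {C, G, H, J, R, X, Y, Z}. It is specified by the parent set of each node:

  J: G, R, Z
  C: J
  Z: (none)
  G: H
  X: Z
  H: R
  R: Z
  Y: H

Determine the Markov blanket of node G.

{H, J, R, Z}

A node's Markov blanket = Pa ∪ Ch ∪ (parents of Ch other than the node itself).
Parents of G: H.
G's children: J.
Parents of each child, excluding G:
  parents(J) \ {G} = {R, Z}.
Union: {H} ∪ {J} ∪ {R, Z} = {H, J, R, Z}.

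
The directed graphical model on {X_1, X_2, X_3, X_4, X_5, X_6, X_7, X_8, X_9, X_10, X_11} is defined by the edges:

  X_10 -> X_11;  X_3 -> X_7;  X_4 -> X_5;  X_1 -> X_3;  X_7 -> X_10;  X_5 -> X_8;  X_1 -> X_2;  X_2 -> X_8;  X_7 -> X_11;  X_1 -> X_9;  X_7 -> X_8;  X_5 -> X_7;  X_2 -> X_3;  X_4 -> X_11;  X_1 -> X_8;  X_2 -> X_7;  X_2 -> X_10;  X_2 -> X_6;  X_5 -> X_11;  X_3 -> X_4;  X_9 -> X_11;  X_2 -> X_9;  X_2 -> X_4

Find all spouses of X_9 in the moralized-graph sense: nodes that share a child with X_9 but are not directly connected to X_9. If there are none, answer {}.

{X_4, X_5, X_7, X_10}

Children of X_9: X_11.
  X_11 also has parents X_4, X_5, X_7, X_10.
Excluding nodes already adjacent to X_9 (X_1, X_2, X_11), the co-parent-only contribution is {X_4, X_5, X_7, X_10}.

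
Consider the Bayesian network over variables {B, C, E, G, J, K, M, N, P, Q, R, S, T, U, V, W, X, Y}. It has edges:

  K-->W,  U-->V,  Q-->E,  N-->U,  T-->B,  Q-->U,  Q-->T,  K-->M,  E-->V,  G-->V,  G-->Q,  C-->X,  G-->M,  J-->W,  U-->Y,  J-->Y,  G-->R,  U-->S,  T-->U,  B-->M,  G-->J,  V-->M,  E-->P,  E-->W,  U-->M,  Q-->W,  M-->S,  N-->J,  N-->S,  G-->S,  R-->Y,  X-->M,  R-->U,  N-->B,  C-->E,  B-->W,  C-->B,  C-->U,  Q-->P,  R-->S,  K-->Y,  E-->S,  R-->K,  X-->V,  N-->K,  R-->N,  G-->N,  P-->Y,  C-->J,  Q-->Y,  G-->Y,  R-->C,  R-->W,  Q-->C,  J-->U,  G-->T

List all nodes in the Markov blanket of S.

{E, G, M, N, R, U}

S has parents E, G, M, N, R, U.
Ch(S) = {}.
S has no children, so there are no co-parents.
MB(S) = {E, G, M, N, R, U}.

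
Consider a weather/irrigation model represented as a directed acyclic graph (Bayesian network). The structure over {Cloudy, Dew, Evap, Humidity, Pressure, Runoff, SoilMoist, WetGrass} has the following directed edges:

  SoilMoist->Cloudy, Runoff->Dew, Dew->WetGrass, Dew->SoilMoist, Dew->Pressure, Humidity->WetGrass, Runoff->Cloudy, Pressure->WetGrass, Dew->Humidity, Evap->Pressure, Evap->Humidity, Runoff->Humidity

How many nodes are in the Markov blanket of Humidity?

5

By definition, MB(Humidity) is built from Humidity's parents, Humidity's children, and the co-parents of Humidity.
Humidity has parents Dew, Evap, Runoff.
Humidity's children: WetGrass.
Co-parents of Humidity (other parents of its children):
  parents(WetGrass) \ {Humidity} = {Dew, Pressure}.
MB(Humidity) = {Dew, Evap, Pressure, Runoff, WetGrass}, which has 5 nodes.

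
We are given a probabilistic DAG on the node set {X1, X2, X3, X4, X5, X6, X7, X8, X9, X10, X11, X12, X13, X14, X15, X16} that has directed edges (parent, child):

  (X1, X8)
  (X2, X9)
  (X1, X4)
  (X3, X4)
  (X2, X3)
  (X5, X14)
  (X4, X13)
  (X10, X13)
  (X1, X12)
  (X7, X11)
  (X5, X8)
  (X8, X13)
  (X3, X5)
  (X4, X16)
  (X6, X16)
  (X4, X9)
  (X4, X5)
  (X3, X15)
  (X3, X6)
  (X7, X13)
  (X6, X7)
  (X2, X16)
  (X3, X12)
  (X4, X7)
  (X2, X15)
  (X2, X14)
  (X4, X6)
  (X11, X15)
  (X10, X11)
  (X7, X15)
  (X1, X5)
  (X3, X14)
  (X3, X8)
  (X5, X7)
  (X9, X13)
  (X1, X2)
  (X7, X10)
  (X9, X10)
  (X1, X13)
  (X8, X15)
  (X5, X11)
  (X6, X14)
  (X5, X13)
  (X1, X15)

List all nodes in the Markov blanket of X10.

A node's Markov blanket = Pa ∪ Ch ∪ (parents of Ch other than the node itself).
X10's children: X11, X13.
X10's parents: X7, X9.
Other parents of X10's children:
  X11's other parents are X5, X7.
  X13 also has parents X1, X4, X5, X7, X8, X9.
Union: {X7, X9} ∪ {X11, X13} ∪ {X1, X4, X5, X7, X8, X9} = {X1, X4, X5, X7, X8, X9, X11, X13}.

{X1, X4, X5, X7, X8, X9, X11, X13}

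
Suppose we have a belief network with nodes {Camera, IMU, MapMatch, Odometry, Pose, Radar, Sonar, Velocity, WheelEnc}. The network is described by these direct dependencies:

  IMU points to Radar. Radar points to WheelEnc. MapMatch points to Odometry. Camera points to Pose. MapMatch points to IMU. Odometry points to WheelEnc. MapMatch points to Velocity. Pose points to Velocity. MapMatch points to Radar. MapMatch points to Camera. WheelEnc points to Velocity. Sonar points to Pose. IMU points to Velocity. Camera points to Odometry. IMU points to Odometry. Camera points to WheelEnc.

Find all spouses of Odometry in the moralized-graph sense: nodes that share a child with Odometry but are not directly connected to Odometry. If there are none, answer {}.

Children of Odometry: WheelEnc.
  WheelEnc's other parents are Camera, Radar.
Excluding nodes already adjacent to Odometry (Camera, IMU, MapMatch, WheelEnc), the co-parent-only contribution is {Radar}.

{Radar}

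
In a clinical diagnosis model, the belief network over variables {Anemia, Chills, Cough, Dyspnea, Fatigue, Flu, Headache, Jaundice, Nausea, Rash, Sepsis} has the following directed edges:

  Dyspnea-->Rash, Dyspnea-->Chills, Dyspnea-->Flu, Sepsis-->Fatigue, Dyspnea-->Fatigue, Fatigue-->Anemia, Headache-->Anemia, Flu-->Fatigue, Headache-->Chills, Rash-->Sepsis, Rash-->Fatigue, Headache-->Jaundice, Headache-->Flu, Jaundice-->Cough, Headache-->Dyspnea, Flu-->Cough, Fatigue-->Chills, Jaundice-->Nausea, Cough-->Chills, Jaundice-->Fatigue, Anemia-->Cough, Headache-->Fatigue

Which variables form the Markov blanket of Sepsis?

{Dyspnea, Fatigue, Flu, Headache, Jaundice, Rash}

Recall MB(v) = parents ∪ children ∪ spouses, where spouses are the other parents of v's children.
Parents of Sepsis: Rash.
Sepsis's children: Fatigue.
Other parents of Sepsis's children:
  Fatigue also has parents Dyspnea, Flu, Headache, Jaundice, Rash.
MB(Sepsis) = {Dyspnea, Fatigue, Flu, Headache, Jaundice, Rash}.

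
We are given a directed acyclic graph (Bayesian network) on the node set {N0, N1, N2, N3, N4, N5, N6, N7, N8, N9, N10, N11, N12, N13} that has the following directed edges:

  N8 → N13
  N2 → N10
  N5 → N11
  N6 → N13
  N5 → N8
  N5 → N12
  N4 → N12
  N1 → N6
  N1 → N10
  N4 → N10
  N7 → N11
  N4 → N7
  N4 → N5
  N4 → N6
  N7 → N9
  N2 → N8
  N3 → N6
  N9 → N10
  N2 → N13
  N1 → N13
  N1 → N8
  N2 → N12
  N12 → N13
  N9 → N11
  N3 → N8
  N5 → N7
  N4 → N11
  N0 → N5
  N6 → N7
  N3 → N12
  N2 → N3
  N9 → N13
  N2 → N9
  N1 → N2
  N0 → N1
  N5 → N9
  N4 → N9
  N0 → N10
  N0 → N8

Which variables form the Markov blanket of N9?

{N0, N1, N2, N4, N5, N6, N7, N8, N10, N11, N12, N13}

Pa(N9) = {N2, N4, N5, N7}.
Ch(N9) = {N10, N11, N13}.
Co-parents of N9 (other parents of its children):
  N10 also has parents N0, N1, N2, N4.
  N11 also has parents N4, N5, N7.
  N13 also has parents N1, N2, N6, N8, N12.
MB(N9) = {N0, N1, N2, N4, N5, N6, N7, N8, N10, N11, N12, N13}.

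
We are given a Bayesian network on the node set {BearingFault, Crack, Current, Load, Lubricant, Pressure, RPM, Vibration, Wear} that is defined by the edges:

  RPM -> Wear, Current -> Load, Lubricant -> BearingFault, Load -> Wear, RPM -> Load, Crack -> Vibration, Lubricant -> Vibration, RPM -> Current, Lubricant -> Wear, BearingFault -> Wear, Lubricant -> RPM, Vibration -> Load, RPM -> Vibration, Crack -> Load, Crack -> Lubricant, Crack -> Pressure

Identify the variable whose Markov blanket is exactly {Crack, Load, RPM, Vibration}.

Current

The target node must have every member of {Crack, Load, RPM, Vibration} as a parent, child, or co-parent, and no others.
Parents of Current: RPM; children: Load; co-parents: Crack, RPM, Vibration.
These exactly cover the given set, so the node is Current.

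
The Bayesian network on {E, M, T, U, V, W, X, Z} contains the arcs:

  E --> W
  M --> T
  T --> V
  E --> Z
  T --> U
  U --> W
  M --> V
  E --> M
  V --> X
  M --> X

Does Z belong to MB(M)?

By definition, MB(M) is built from M's parents, M's children, and the co-parents of M.
M has parent E.
Children of M: T, V, X.
Co-parents of M (other parents of its children):
  T: —
  V: T
  X: V
MB(M) = {E, T, V, X}; Z is not in this set.

No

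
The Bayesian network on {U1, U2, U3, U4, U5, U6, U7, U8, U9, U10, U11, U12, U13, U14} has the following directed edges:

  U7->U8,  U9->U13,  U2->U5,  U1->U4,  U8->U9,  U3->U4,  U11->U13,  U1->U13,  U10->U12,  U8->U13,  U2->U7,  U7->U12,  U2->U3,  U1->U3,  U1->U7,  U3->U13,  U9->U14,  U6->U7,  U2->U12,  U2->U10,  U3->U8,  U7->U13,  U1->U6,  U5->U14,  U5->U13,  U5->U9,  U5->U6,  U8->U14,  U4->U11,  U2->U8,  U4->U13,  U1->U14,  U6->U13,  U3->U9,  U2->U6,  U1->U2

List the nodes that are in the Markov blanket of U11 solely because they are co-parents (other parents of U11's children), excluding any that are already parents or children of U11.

{U1, U3, U5, U6, U7, U8, U9}

Children of U11: U13.
  U13: U1, U3, U4, U5, U6, U7, U8, U9
Excluding nodes already adjacent to U11 (U4, U13), the co-parent-only contribution is {U1, U3, U5, U6, U7, U8, U9}.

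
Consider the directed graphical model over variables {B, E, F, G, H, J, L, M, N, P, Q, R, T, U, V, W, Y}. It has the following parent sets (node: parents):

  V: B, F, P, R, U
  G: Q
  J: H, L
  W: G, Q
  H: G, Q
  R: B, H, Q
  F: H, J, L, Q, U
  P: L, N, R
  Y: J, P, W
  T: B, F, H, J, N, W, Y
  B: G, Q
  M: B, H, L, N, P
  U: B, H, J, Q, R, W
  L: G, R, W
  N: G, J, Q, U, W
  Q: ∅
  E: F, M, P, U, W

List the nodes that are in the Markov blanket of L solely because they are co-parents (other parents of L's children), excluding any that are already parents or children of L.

Children of L: F, J, M, P.
  J: H
  F: H, J, Q, U
  P: N, R
  M: B, H, N, P
Excluding nodes already adjacent to L (F, G, J, M, P, R, W), the co-parent-only contribution is {B, H, N, Q, U}.

{B, H, N, Q, U}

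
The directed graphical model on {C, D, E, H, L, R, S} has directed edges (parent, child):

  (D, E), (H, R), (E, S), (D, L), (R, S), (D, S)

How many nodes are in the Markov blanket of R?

Ch(R) = {S}.
R has parent H.
For each child, the remaining parents (spouses of R):
  S: D, E
MB(R) = {D, E, H, S}, which has 4 nodes.

4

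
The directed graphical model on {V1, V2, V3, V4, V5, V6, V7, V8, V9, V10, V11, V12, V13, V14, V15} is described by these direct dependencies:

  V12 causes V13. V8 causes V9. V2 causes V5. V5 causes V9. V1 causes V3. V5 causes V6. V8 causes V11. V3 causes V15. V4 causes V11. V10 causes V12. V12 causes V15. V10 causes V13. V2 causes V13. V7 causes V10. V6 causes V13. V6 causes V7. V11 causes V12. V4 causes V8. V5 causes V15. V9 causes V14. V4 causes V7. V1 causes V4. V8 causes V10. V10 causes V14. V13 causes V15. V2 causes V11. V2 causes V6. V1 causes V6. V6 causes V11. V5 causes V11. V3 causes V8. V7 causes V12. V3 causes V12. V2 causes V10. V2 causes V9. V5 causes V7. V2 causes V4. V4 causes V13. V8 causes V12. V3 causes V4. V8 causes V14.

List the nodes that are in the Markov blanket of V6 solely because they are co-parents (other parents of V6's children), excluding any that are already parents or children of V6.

{V4, V8, V10, V12}

Children of V6: V7, V11, V13.
  V7: V4, V5
  V11: V2, V4, V5, V8
  V13: V2, V4, V10, V12
Excluding nodes already adjacent to V6 (V1, V2, V5, V7, V11, V13), the co-parent-only contribution is {V4, V8, V10, V12}.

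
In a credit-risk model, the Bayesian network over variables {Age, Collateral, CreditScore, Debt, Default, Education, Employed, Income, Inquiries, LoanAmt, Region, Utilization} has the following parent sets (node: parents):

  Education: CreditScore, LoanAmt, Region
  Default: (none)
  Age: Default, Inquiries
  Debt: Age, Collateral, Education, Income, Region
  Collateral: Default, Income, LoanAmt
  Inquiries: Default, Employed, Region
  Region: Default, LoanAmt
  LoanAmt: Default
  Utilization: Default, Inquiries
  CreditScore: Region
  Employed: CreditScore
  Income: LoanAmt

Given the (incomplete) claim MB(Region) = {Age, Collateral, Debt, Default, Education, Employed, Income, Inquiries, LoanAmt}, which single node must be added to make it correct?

A node's Markov blanket = Pa ∪ Ch ∪ (parents of Ch other than the node itself).
Parents of Region: Default, LoanAmt.
Children of Region: CreditScore, Debt, Education, Inquiries.
Parents of each child, excluding Region:
  CreditScore: —
  Inquiries: Default, Employed
  Education: CreditScore, LoanAmt
  Debt: Age, Collateral, Education, Income
MB(Region) = {Age, Collateral, CreditScore, Debt, Default, Education, Employed, Income, Inquiries, LoanAmt}.
Comparing with the claimed set, CreditScore is missing.

CreditScore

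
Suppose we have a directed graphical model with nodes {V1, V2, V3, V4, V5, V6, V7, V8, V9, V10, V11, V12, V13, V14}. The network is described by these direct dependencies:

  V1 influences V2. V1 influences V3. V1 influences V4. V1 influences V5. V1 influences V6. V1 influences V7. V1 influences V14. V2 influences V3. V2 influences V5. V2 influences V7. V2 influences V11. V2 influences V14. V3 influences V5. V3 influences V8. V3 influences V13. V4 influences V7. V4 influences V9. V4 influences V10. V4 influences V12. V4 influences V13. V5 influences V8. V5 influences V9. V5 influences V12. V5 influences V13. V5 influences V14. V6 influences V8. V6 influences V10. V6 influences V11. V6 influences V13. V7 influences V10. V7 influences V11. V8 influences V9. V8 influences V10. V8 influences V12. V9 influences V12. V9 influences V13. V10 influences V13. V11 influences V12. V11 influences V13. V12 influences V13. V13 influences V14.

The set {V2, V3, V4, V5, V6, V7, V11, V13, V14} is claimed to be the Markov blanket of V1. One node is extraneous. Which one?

V1's parents: none.
Ch(V1) = {V2, V3, V4, V5, V6, V7, V14}.
Parents of each child, excluding V1:
  V2: no additional parents.
  V3's other parent is V2.
  V4: no additional parents.
  V5's other parents are V2, V3.
  V6: no additional parents.
  V7's other parents are V2, V4.
  V14 also has parents V2, V5, V13.
MB(V1) = {V2, V3, V4, V5, V6, V7, V13, V14}.
V11 is neither a parent, child, nor co-parent of V1, so it does not belong.

V11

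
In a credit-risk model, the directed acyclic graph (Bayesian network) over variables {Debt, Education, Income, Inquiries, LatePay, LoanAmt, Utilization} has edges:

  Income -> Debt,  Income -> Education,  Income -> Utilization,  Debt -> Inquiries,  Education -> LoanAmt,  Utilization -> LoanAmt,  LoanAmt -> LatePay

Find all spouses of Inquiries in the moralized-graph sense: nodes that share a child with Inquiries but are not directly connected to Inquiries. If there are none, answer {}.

Inquiries has no children, so it has no co-parents. The set is empty.

{}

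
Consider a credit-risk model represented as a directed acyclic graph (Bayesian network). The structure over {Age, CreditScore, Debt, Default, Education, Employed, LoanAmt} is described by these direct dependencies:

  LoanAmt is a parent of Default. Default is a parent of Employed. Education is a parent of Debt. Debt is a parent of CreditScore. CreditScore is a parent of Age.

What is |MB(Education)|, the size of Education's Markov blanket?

By definition, MB(Education) is built from Education's parents, Education's children, and the co-parents of Education.
Parents of Education: none.
Education's children: Debt.
Other parents of Education's children:
  Debt: no additional parents.
MB(Education) = {Debt}, which has 1 node.

1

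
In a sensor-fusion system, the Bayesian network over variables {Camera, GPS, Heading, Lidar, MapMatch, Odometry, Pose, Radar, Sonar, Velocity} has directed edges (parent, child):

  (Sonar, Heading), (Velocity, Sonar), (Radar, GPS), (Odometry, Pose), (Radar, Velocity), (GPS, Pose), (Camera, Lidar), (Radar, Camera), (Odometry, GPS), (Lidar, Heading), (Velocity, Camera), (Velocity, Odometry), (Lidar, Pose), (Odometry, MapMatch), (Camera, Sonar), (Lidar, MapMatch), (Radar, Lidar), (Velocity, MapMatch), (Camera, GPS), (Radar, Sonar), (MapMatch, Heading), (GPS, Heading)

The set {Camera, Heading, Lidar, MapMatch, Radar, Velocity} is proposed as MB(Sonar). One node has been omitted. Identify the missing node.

GPS

A node's Markov blanket = Pa ∪ Ch ∪ (parents of Ch other than the node itself).
Sonar has child Heading.
Sonar has parents Camera, Radar, Velocity.
Co-parents of Sonar (other parents of its children):
  Heading: GPS, Lidar, MapMatch
MB(Sonar) = {Camera, GPS, Heading, Lidar, MapMatch, Radar, Velocity}.
Comparing with the claimed set, GPS is missing.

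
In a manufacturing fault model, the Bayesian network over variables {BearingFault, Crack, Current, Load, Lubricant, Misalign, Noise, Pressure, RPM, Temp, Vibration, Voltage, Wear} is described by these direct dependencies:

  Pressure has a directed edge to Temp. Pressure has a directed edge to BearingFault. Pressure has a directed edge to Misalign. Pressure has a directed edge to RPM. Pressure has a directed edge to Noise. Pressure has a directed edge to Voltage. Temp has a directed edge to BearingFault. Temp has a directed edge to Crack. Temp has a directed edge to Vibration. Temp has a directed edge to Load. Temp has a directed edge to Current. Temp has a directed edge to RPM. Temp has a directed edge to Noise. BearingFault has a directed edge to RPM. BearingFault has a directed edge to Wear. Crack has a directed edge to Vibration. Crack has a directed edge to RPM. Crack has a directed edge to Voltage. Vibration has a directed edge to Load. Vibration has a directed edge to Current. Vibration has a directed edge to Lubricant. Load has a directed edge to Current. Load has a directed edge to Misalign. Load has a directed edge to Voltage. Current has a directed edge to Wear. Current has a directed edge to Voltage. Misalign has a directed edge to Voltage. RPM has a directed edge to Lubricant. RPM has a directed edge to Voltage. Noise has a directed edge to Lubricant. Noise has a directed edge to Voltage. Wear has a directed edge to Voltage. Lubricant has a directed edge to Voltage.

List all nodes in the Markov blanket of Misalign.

A node's Markov blanket = Pa ∪ Ch ∪ (parents of Ch other than the node itself).
Parents of Misalign: Load, Pressure.
Misalign has child Voltage.
Co-parents of Misalign (other parents of its children):
  Voltage: Crack, Current, Load, Lubricant, Noise, Pressure, RPM, Wear
Union: {Load, Pressure} ∪ {Voltage} ∪ {Crack, Current, Load, Lubricant, Noise, Pressure, RPM, Wear} = {Crack, Current, Load, Lubricant, Noise, Pressure, RPM, Voltage, Wear}.

{Crack, Current, Load, Lubricant, Noise, Pressure, RPM, Voltage, Wear}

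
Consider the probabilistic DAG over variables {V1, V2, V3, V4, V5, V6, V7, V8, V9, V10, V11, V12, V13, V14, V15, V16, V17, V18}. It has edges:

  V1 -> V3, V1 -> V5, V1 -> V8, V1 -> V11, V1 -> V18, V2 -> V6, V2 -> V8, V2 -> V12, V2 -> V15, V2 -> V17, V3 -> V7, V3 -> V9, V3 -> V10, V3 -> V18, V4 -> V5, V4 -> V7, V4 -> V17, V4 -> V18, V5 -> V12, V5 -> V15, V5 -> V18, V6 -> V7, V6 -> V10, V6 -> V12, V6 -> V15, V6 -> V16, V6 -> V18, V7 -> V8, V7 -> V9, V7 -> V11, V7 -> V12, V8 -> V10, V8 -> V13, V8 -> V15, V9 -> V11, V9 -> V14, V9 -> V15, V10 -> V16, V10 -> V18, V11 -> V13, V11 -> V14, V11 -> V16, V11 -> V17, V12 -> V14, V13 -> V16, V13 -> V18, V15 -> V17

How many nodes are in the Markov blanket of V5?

By definition, MB(V5) is built from V5's parents, V5's children, and the co-parents of V5.
Children of V5: V12, V15, V18.
Parents of V5: V1, V4.
Co-parents of V5 (other parents of its children):
  parents(V12) \ {V5} = {V2, V6, V7}.
  V15's other parents are V2, V6, V8, V9.
  V18 also has parents V1, V3, V4, V6, V10, V13.
MB(V5) = {V1, V2, V3, V4, V6, V7, V8, V9, V10, V12, V13, V15, V18}, which has 13 nodes.

13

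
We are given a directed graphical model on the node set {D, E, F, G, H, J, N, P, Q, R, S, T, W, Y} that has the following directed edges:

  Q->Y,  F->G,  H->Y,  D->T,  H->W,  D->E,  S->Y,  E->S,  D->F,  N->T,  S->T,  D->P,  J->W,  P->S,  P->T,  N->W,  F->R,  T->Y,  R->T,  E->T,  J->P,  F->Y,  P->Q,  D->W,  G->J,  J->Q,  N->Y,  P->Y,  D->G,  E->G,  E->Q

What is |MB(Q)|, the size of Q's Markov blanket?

The Markov blanket of a node is its parents, its children, and the other parents of its children.
Parents of Q: E, J, P.
Children of Q: Y.
For each child, the remaining parents (spouses of Q):
  parents(Y) \ {Q} = {F, H, N, P, S, T}.
MB(Q) = {E, F, H, J, N, P, S, T, Y}, which has 9 nodes.

9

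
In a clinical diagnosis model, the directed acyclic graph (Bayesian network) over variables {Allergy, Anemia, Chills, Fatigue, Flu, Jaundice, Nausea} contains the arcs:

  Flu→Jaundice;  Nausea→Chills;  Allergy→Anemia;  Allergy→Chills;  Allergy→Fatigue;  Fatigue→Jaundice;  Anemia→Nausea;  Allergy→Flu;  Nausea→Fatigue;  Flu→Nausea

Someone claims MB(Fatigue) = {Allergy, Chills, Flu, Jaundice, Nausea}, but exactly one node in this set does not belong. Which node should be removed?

Recall MB(v) = parents ∪ children ∪ spouses, where spouses are the other parents of v's children.
Fatigue has parents Allergy, Nausea.
Ch(Fatigue) = {Jaundice}.
Other parents of Fatigue's children:
  parents(Jaundice) \ {Fatigue} = {Flu}.
MB(Fatigue) = {Allergy, Flu, Jaundice, Nausea}.
Chills is neither a parent, child, nor co-parent of Fatigue, so it does not belong.

Chills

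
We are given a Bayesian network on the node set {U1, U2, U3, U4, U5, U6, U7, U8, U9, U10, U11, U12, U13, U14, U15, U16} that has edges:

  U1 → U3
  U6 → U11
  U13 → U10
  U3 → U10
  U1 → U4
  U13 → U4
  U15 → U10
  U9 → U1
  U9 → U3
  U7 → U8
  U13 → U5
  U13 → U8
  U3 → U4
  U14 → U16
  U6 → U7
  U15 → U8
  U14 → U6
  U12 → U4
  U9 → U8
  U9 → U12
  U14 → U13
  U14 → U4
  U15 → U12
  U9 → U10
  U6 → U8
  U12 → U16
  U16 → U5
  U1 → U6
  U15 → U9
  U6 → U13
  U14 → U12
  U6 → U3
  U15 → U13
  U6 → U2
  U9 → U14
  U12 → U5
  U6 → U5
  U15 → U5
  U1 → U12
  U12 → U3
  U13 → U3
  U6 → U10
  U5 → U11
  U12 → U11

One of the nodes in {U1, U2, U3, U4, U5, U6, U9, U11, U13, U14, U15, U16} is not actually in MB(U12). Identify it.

A node's Markov blanket = Pa ∪ Ch ∪ (parents of Ch other than the node itself).
U12's parents: U1, U9, U14, U15.
U12's children: U3, U4, U5, U11, U16.
For each child, the remaining parents (spouses of U12):
  U16: U14
  U3: U1, U6, U9, U13
  U5: U6, U13, U15, U16
  U4: U1, U3, U13, U14
  U11: U5, U6
MB(U12) = {U1, U3, U4, U5, U6, U9, U11, U13, U14, U15, U16}.
U2 is neither a parent, child, nor co-parent of U12, so it does not belong.

U2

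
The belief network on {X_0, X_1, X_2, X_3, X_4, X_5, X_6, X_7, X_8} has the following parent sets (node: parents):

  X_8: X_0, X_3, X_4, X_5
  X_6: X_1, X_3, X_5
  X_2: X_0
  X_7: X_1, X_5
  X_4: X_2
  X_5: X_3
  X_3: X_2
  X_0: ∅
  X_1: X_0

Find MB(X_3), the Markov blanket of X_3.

{X_0, X_1, X_2, X_4, X_5, X_6, X_8}

The Markov blanket of a node is its parents, its children, and the other parents of its children.
X_3 has children X_5, X_6, X_8.
Pa(X_3) = {X_2}.
Co-parents of X_3 (other parents of its children):
  X_5 has no other parent.
  X_6 also has parents X_1, X_5.
  X_8's other parents are X_0, X_4, X_5.
Union: {X_2} ∪ {X_5, X_6, X_8} ∪ {X_0, X_1, X_4, X_5} = {X_0, X_1, X_2, X_4, X_5, X_6, X_8}.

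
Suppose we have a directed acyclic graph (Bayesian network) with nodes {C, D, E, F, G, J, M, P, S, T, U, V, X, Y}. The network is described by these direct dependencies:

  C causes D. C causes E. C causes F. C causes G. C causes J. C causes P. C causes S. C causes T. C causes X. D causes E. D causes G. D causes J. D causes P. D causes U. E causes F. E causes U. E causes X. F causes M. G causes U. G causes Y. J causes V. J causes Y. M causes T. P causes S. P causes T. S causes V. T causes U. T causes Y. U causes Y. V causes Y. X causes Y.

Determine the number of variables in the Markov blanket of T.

A node's Markov blanket = Pa ∪ Ch ∪ (parents of Ch other than the node itself).
Pa(T) = {C, M, P}.
Ch(T) = {U, Y}.
Co-parents of T (other parents of its children):
  parents(U) \ {T} = {D, E, G}.
  Y also has parents G, J, U, V, X.
MB(T) = {C, D, E, G, J, M, P, U, V, X, Y}, which has 11 nodes.

11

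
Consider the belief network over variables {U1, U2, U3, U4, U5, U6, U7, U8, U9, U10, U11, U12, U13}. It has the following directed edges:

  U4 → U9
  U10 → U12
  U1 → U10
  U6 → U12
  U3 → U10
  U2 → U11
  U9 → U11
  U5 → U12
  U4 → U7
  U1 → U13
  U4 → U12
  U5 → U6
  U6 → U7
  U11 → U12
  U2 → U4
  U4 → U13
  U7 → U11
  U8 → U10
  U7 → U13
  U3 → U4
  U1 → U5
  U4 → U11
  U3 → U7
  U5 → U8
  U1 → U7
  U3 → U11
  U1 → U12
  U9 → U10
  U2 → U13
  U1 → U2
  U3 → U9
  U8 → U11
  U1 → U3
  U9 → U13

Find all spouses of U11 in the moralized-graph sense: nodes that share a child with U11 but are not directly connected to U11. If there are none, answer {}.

{U1, U5, U6, U10}

Children of U11: U12.
  parents(U12) \ {U11} = {U1, U4, U5, U6, U10}.
Excluding nodes already adjacent to U11 (U2, U3, U4, U7, U8, U9, U12), the co-parent-only contribution is {U1, U5, U6, U10}.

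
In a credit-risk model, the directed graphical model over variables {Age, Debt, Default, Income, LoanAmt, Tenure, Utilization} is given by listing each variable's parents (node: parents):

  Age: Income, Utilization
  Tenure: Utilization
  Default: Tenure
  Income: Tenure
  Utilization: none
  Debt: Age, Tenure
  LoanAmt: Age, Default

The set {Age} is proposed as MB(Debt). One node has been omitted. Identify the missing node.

Ch(Debt) = {}.
Debt's parents: Age, Tenure.
Debt has no children, so there are no co-parents.
MB(Debt) = {Age, Tenure}.
Comparing with the claimed set, Tenure is missing.

Tenure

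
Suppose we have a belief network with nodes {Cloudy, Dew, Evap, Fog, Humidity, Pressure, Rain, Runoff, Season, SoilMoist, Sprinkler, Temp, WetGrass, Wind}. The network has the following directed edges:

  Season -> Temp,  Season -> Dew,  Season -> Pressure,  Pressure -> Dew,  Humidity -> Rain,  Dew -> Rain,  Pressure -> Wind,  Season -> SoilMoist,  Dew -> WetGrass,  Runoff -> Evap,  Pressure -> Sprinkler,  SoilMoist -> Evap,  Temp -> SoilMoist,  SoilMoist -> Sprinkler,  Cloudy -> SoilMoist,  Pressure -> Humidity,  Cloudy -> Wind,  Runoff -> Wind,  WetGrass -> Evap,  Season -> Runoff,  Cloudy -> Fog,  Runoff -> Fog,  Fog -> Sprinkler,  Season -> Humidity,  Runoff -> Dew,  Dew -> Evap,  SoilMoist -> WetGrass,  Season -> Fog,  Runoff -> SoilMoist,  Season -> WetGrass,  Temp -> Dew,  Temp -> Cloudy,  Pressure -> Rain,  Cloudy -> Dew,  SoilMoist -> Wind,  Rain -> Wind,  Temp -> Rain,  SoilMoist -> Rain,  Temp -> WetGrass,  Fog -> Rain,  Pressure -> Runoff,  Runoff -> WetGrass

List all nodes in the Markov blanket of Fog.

A node's Markov blanket = Pa ∪ Ch ∪ (parents of Ch other than the node itself).
Fog's children: Rain, Sprinkler.
Fog's parents: Cloudy, Runoff, Season.
Parents of each child, excluding Fog:
  Sprinkler also has parents Pressure, SoilMoist.
  parents(Rain) \ {Fog} = {Dew, Humidity, Pressure, SoilMoist, Temp}.
So the Markov blanket of Fog is {Cloudy, Dew, Humidity, Pressure, Rain, Runoff, Season, SoilMoist, Sprinkler, Temp}.

{Cloudy, Dew, Humidity, Pressure, Rain, Runoff, Season, SoilMoist, Sprinkler, Temp}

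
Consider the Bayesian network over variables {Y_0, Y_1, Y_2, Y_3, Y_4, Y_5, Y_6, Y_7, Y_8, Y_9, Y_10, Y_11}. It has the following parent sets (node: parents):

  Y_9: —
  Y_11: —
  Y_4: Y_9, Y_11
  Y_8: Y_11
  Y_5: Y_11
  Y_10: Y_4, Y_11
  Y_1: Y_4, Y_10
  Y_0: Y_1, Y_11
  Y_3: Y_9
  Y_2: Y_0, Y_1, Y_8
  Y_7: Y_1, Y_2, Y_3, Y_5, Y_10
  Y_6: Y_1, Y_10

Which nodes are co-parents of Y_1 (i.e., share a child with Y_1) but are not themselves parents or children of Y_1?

{Y_3, Y_5, Y_8, Y_11}

Children of Y_1: Y_0, Y_2, Y_6, Y_7.
  Y_0 also has parent Y_11.
  parents(Y_2) \ {Y_1} = {Y_0, Y_8}.
  Y_7's other parents are Y_2, Y_3, Y_5, Y_10.
  Y_6's other parent is Y_10.
Excluding nodes already adjacent to Y_1 (Y_0, Y_2, Y_4, Y_6, Y_7, Y_10), the co-parent-only contribution is {Y_3, Y_5, Y_8, Y_11}.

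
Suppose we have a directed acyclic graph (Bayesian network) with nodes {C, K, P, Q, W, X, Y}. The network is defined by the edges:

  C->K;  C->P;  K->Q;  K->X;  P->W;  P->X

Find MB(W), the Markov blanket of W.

By definition, MB(W) is built from W's parents, W's children, and the co-parents of W.
W has no children.
Parents of W: P.
W has no children, so there are no co-parents.
Taking the union gives {P}.

{P}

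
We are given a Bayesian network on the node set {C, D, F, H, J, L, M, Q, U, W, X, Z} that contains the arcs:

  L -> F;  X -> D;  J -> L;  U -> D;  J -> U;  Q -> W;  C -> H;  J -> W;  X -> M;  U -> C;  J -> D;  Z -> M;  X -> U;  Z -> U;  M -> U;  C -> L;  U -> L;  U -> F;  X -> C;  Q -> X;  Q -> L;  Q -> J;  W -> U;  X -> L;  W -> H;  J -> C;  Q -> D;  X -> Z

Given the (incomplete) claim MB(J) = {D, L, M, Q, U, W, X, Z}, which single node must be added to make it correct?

C

By definition, MB(J) is built from J's parents, J's children, and the co-parents of J.
J has parent Q.
Ch(J) = {C, D, L, U, W}.
Co-parents of J (other parents of its children):
  W also has parent Q.
  parents(U) \ {J} = {M, W, X, Z}.
  C also has parents U, X.
  D's other parents are Q, U, X.
  L also has parents C, Q, U, X.
MB(J) = {C, D, L, M, Q, U, W, X, Z}.
Comparing with the claimed set, C is missing.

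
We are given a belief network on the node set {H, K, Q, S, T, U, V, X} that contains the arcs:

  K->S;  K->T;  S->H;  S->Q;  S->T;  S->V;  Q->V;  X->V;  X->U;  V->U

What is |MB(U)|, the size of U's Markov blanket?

2

A node's Markov blanket = Pa ∪ Ch ∪ (parents of Ch other than the node itself).
Pa(U) = {V, X}.
Children of U: none.
With no children, U has no spouses; the co-parent set is empty.
MB(U) = {V, X}, which has 2 nodes.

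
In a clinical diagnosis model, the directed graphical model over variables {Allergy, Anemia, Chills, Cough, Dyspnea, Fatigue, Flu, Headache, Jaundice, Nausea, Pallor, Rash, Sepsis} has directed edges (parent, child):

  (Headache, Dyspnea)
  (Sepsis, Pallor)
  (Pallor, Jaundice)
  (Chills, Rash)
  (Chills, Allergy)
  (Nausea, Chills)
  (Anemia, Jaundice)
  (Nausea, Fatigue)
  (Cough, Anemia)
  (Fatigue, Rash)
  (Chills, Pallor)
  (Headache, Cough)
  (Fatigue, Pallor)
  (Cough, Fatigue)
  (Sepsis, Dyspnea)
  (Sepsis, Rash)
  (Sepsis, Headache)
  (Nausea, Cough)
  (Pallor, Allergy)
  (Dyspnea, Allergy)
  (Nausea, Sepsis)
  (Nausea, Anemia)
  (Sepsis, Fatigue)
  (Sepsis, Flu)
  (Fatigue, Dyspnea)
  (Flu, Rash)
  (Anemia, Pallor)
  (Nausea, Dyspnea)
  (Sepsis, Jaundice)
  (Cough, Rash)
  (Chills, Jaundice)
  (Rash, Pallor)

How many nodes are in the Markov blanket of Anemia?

8

Recall MB(v) = parents ∪ children ∪ spouses, where spouses are the other parents of v's children.
Ch(Anemia) = {Jaundice, Pallor}.
Anemia has parents Cough, Nausea.
For each child, the remaining parents (spouses of Anemia):
  Pallor also has parents Chills, Fatigue, Rash, Sepsis.
  Jaundice also has parents Chills, Pallor, Sepsis.
MB(Anemia) = {Chills, Cough, Fatigue, Jaundice, Nausea, Pallor, Rash, Sepsis}, which has 8 nodes.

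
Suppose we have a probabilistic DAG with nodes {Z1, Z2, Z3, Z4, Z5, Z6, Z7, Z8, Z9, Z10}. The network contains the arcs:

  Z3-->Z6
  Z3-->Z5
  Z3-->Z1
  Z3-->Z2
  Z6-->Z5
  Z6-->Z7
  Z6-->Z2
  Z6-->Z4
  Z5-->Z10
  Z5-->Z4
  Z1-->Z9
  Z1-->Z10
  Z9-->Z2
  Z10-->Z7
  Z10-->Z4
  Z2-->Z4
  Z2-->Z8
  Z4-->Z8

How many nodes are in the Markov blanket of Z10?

Parents of Z10: Z1, Z5.
Z10 has children Z4, Z7.
Co-parents of Z10 (other parents of its children):
  Z7's other parent is Z6.
  parents(Z4) \ {Z10} = {Z2, Z5, Z6}.
MB(Z10) = {Z1, Z2, Z4, Z5, Z6, Z7}, which has 6 nodes.

6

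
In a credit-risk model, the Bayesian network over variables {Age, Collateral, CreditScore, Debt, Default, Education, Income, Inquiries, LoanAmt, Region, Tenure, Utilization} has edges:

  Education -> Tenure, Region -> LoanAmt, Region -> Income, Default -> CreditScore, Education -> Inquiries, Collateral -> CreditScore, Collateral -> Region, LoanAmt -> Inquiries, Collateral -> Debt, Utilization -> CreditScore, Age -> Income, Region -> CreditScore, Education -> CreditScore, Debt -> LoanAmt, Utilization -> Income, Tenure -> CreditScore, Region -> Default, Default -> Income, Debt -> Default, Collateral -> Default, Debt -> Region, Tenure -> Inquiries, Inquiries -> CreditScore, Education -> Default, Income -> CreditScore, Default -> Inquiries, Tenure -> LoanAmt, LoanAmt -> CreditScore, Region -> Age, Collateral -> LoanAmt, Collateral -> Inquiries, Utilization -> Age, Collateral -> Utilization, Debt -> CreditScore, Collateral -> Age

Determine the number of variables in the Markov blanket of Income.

By definition, MB(Income) is built from Income's parents, Income's children, and the co-parents of Income.
Income has parents Age, Default, Region, Utilization.
Ch(Income) = {CreditScore}.
Parents of each child, excluding Income:
  CreditScore also has parents Collateral, Debt, Default, Education, Inquiries, LoanAmt, Region, Tenure, Utilization.
MB(Income) = {Age, Collateral, CreditScore, Debt, Default, Education, Inquiries, LoanAmt, Region, Tenure, Utilization}, which has 11 nodes.

11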